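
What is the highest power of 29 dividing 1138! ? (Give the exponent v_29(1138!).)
v_29(1138!) = 40

Legendre's formula: v_p(n!) = Σ_{k ≥ 1} ⌊n / p^k⌋. For p = 29, n = 1138, the terms are:
  ⌊1138/29^1⌋ = ⌊1138/29⌋ = 39
  ⌊1138/29^2⌋ = ⌊1138/841⌋ = 1
(the next term ⌊1138/29^3⌋ = 0, terminating the sum). Summing: v_29(1138!) = 39 + 1 = 40.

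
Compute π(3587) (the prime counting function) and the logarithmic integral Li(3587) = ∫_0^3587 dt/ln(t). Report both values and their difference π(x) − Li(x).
π(3587) = 502;  Li(3587) ≈ 515.25;  π(x) − Li(x) ≈ -13.25.

Direct count of primes ≤ 3587 gives π(3587) = 502. Numerical evaluation of the logarithmic integral gives Li(3587) ≈ 515.25. The difference π(x) − Li(x) ≈ -13.25 is typically negative for small/moderate x (Li(x) overestimates), though Littlewood's theorem shows this sign changes infinitely often.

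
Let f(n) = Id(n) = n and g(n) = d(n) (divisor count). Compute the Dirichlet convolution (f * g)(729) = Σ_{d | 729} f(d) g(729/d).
(Id * d)(729) = 1636

Divisors of 729: [1, 3, 9, 27, 81, 243, 729]. For each d | 729:
  d = 1: Id(1) · d(729/1) = 1 · 7 = 7
  d = 3: Id(3) · d(729/3) = 3 · 6 = 18
  d = 9: Id(9) · d(729/9) = 9 · 5 = 45
  d = 27: Id(27) · d(729/27) = 27 · 4 = 108
  d = 81: Id(81) · d(729/81) = 81 · 3 = 243
  d = 243: Id(243) · d(729/243) = 243 · 2 = 486
  d = 729: Id(729) · d(729/729) = 729 · 1 = 729
Summing: (Id * d)(729) = 7 + 18 + 45 + 108 + 243 + 486 + 729 = 1636.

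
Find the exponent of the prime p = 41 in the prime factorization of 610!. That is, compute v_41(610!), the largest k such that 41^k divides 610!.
v_41(610!) = 14

Legendre's formula: v_p(n!) = Σ_{k ≥ 1} ⌊n / p^k⌋. For p = 41, n = 610, the terms are:
  ⌊610/41^1⌋ = ⌊610/41⌋ = 14
(the next term ⌊610/41^2⌋ = 0, terminating the sum). Summing: v_41(610!) = 14 = 14.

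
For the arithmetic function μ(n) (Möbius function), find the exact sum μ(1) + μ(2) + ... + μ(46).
Σ_{n ≤ 46} μ(n) = -2

Compute μ(n) for each 1 ≤ n ≤ 46: μ(1) = 1, μ(2) = -1, μ(3) = -1, μ(4) = 0, μ(5) = -1, μ(6) = 1, μ(7) = -1, μ(8) = 0, μ(9) = 0, μ(10) = 1, μ(11) = -1, μ(12) = 0, μ(13) = -1, μ(14) = 1, μ(15) = 1, μ(16) = 0, μ(17) = -1, μ(18) = 0, μ(19) = -1, μ(20) = 0, μ(21) = 1, μ(22) = 1, μ(23) = -1, μ(24) = 0, μ(25) = 0, μ(26) = 1, μ(27) = 0, μ(28) = 0, μ(29) = -1, μ(30) = -1, μ(31) = -1, μ(32) = 0, μ(33) = 1, μ(34) = 1, μ(35) = 1, μ(36) = 0, μ(37) = -1, μ(38) = 1, μ(39) = 1, μ(40) = 0, μ(41) = -1, μ(42) = -1, μ(43) = -1, μ(44) = 0, μ(45) = 0, μ(46) = 1. Summing all 46 values: -2. (Mertens function M(x) = Σ_{n ≤ x} μ(n); on average M(x) should be small (PNT ⟺ M(x) = o(x)).)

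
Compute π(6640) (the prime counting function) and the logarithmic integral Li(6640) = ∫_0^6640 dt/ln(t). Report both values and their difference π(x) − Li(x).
π(6640) = 856;  Li(6640) ≈ 873.55;  π(x) − Li(x) ≈ -17.55.

Direct count of primes ≤ 6640 gives π(6640) = 856. Numerical evaluation of the logarithmic integral gives Li(6640) ≈ 873.55. The difference π(x) − Li(x) ≈ -17.55 is typically negative for small/moderate x (Li(x) overestimates), though Littlewood's theorem shows this sign changes infinitely often.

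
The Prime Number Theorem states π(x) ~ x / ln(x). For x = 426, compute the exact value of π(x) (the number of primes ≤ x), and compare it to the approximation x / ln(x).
π(426) = 82;  x/ln(x) ≈ 70.36;  relative error ≈ 14.19%.

Directly count primes up to 426: π(426) = 82. The PNT approximation gives 426/ln(426) ≈ 426/6.05444 ≈ 70.36. Relative error (π(x) − x/ln(x)) / π(x) ≈ 14.19%; the approximation is known to undercount slightly (Li(x) is a better estimate).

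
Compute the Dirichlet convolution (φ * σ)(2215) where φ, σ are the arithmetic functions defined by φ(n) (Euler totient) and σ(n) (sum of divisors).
(φ * σ)(2215) = 8860

Divisors of 2215: [1, 5, 443, 2215]. For each d | 2215:
  d = 1: φ(1) · σ(2215/1) = 1 · 2664 = 2664
  d = 5: φ(5) · σ(2215/5) = 4 · 444 = 1776
  d = 443: φ(443) · σ(2215/443) = 442 · 6 = 2652
  d = 2215: φ(2215) · σ(2215/2215) = 1768 · 1 = 1768
Summing: (φ * σ)(2215) = 2664 + 1776 + 2652 + 1768 = 8860.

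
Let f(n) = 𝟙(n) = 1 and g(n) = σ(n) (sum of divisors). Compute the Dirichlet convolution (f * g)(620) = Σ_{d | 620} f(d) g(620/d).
(𝟙 * σ)(620) = 2541

Divisors of 620: [1, 2, 4, 5, 10, 20, 31, 62, 124, 155, 310, 620]. For each d | 620:
  d = 1: 𝟙(1) · σ(620/1) = 1 · 1344 = 1344
  d = 2: 𝟙(2) · σ(620/2) = 1 · 576 = 576
  d = 4: 𝟙(4) · σ(620/4) = 1 · 192 = 192
  d = 5: 𝟙(5) · σ(620/5) = 1 · 224 = 224
  d = 10: 𝟙(10) · σ(620/10) = 1 · 96 = 96
  d = 20: 𝟙(20) · σ(620/20) = 1 · 32 = 32
  d = 31: 𝟙(31) · σ(620/31) = 1 · 42 = 42
  d = 62: 𝟙(62) · σ(620/62) = 1 · 18 = 18
  d = 124: 𝟙(124) · σ(620/124) = 1 · 6 = 6
  d = 155: 𝟙(155) · σ(620/155) = 1 · 7 = 7
  d = 310: 𝟙(310) · σ(620/310) = 1 · 3 = 3
  d = 620: 𝟙(620) · σ(620/620) = 1 · 1 = 1
Summing: (𝟙 * σ)(620) = 1344 + 576 + 192 + 224 + 96 + 32 + 42 + 18 + 6 + 7 + 3 + 1 = 2541.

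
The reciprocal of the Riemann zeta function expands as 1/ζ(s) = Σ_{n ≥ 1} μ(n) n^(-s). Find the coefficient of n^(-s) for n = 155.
μ(155) = 1

Factor n = 155 = 5 · 31. μ(n) = 0 if any exponent ≥ 2 (not squarefree); otherwise μ(n) = (−1)^{ω(n)} where ω(n) is the number of distinct prime factors. Applying: μ(155) = 1.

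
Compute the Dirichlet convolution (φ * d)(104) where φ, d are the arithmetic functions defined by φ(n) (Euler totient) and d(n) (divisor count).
(φ * d)(104) = 210

Divisors of 104: [1, 2, 4, 8, 13, 26, 52, 104]. For each d | 104:
  d = 1: φ(1) · d(104/1) = 1 · 8 = 8
  d = 2: φ(2) · d(104/2) = 1 · 6 = 6
  d = 4: φ(4) · d(104/4) = 2 · 4 = 8
  d = 8: φ(8) · d(104/8) = 4 · 2 = 8
  d = 13: φ(13) · d(104/13) = 12 · 4 = 48
  d = 26: φ(26) · d(104/26) = 12 · 3 = 36
  d = 52: φ(52) · d(104/52) = 24 · 2 = 48
  d = 104: φ(104) · d(104/104) = 48 · 1 = 48
Summing: (φ * d)(104) = 8 + 6 + 8 + 8 + 48 + 36 + 48 + 48 = 210.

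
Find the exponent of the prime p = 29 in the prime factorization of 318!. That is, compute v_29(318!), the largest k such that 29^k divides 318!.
v_29(318!) = 10

Legendre's formula: v_p(n!) = Σ_{k ≥ 1} ⌊n / p^k⌋. For p = 29, n = 318, the terms are:
  ⌊318/29^1⌋ = ⌊318/29⌋ = 10
(the next term ⌊318/29^2⌋ = 0, terminating the sum). Summing: v_29(318!) = 10 = 10.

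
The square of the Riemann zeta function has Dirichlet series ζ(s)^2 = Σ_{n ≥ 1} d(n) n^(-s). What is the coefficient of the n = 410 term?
d(410) = 8

ζ(s)^2 = (Σ 1/m^s)(Σ 1/k^s). The coefficient of 1/n^s in the product is the number of ordered pairs (m, k) with mk = n, which equals d(n). For n = 410, divisors are [1, 2, 5, 10, 41, 82, 205, 410], so d(410) = 8.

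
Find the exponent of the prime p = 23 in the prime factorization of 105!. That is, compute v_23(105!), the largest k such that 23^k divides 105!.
v_23(105!) = 4

Legendre's formula: v_p(n!) = Σ_{k ≥ 1} ⌊n / p^k⌋. For p = 23, n = 105, the terms are:
  ⌊105/23^1⌋ = ⌊105/23⌋ = 4
(the next term ⌊105/23^2⌋ = 0, terminating the sum). Summing: v_23(105!) = 4 = 4.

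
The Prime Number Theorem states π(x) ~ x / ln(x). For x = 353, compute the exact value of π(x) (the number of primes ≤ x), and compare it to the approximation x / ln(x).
π(353) = 71;  x/ln(x) ≈ 60.17;  relative error ≈ 15.25%.

Directly count primes up to 353: π(353) = 71. The PNT approximation gives 353/ln(353) ≈ 353/5.86647 ≈ 60.17. Relative error (π(x) − x/ln(x)) / π(x) ≈ 15.25%; the approximation is known to undercount slightly (Li(x) is a better estimate).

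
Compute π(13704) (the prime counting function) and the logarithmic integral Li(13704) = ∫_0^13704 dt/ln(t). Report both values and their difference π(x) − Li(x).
π(13704) = 1620;  Li(13704) ≈ 1641.22;  π(x) − Li(x) ≈ -21.22.

Direct count of primes ≤ 13704 gives π(13704) = 1620. Numerical evaluation of the logarithmic integral gives Li(13704) ≈ 1641.22. The difference π(x) − Li(x) ≈ -21.22 is typically negative for small/moderate x (Li(x) overestimates), though Littlewood's theorem shows this sign changes infinitely often.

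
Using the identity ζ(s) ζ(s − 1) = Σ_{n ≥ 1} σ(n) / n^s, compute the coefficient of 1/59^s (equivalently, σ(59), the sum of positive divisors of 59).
σ(59) = 60

In the product (Σ m^0/m^s)(Σ k / k^s) = Σ (Σ_{d | n} d) / n^s, the coefficient of 1/n^s is σ(n) = Σ_{d | n} d. For n = 59, divisors are [1, 59]; summing: σ(59) = 60.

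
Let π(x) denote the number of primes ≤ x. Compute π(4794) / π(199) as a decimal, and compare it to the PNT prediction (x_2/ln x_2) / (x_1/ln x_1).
π(4794)/π(199) = 645/46 ≈ 14.0217;  PNT prediction ≈ 15.0462.

π(199) = 46 and π(4794) = 645, so π(4794)/π(199) ≈ 14.0217. The PNT-predicted ratio is (4794/ln(4794)) / (199/ln(199)) ≈ 15.0462. The two agree to within a few percent, as expected.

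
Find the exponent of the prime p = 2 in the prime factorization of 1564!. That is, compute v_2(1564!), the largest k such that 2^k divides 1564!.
v_2(1564!) = 1559

Legendre's formula: v_p(n!) = Σ_{k ≥ 1} ⌊n / p^k⌋. For p = 2, n = 1564, the terms are:
  ⌊1564/2^1⌋ = ⌊1564/2⌋ = 782
  ⌊1564/2^2⌋ = ⌊1564/4⌋ = 391
  ⌊1564/2^3⌋ = ⌊1564/8⌋ = 195
  ⌊1564/2^4⌋ = ⌊1564/16⌋ = 97
  ⌊1564/2^5⌋ = ⌊1564/32⌋ = 48
  ⌊1564/2^6⌋ = ⌊1564/64⌋ = 24
  ⌊1564/2^7⌋ = ⌊1564/128⌋ = 12
  ⌊1564/2^8⌋ = ⌊1564/256⌋ = 6
  ⌊1564/2^9⌋ = ⌊1564/512⌋ = 3
  ⌊1564/2^10⌋ = ⌊1564/1024⌋ = 1
(the next term ⌊1564/2^11⌋ = 0, terminating the sum). Summing: v_2(1564!) = 782 + 391 + 195 + 97 + 48 + 24 + 12 + 6 + 3 + 1 = 1559.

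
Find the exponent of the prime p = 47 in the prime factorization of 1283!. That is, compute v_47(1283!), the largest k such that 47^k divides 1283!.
v_47(1283!) = 27

Legendre's formula: v_p(n!) = Σ_{k ≥ 1} ⌊n / p^k⌋. For p = 47, n = 1283, the terms are:
  ⌊1283/47^1⌋ = ⌊1283/47⌋ = 27
(the next term ⌊1283/47^2⌋ = 0, terminating the sum). Summing: v_47(1283!) = 27 = 27.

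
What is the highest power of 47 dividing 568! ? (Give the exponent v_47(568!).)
v_47(568!) = 12

Legendre's formula: v_p(n!) = Σ_{k ≥ 1} ⌊n / p^k⌋. For p = 47, n = 568, the terms are:
  ⌊568/47^1⌋ = ⌊568/47⌋ = 12
(the next term ⌊568/47^2⌋ = 0, terminating the sum). Summing: v_47(568!) = 12 = 12.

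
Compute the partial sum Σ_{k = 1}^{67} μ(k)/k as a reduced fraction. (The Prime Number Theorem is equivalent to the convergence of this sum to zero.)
Σ μ(k)/k = 1690811146852662245882/1309720258513377842646515

Values of μ(k) for 1 ≤ k ≤ 67: μ(1) = 1, μ(2) = -1, μ(3) = -1, μ(5) = -1, μ(6) = 1, μ(7) = -1, μ(10) = 1, μ(11) = -1, μ(13) = -1, μ(14) = 1, μ(15) = 1, μ(17) = -1, μ(19) = -1, μ(21) = 1, μ(22) = 1, μ(23) = -1, μ(26) = 1, μ(29) = -1, μ(30) = -1, μ(31) = -1, μ(33) = 1, μ(34) = 1, μ(35) = 1, μ(37) = -1, μ(38) = 1, μ(39) = 1, μ(41) = -1, μ(42) = -1, μ(43) = -1, μ(46) = 1, μ(47) = -1, μ(51) = 1, μ(53) = -1, μ(55) = 1, μ(57) = 1, μ(58) = 1, μ(59) = -1, μ(61) = -1, μ(62) = 1, μ(65) = 1, μ(66) = -1, μ(67) = -1, with μ = 0 on non-squarefree integers. Summing μ(k)/k for k where μ(k) ≠ 0 gives 1690811146852662245882/1309720258513377842646515 ≈ 0.0013. (PNT ⟺ this sum → 0 as n → ∞.)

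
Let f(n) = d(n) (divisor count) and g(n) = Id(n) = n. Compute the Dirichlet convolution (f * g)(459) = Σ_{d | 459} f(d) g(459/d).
(d * Id)(459) = 1102

Divisors of 459: [1, 3, 9, 17, 27, 51, 153, 459]. For each d | 459:
  d = 1: d(1) · Id(459/1) = 1 · 459 = 459
  d = 3: d(3) · Id(459/3) = 2 · 153 = 306
  d = 9: d(9) · Id(459/9) = 3 · 51 = 153
  d = 17: d(17) · Id(459/17) = 2 · 27 = 54
  d = 27: d(27) · Id(459/27) = 4 · 17 = 68
  d = 51: d(51) · Id(459/51) = 4 · 9 = 36
  d = 153: d(153) · Id(459/153) = 6 · 3 = 18
  d = 459: d(459) · Id(459/459) = 8 · 1 = 8
Summing: (d * Id)(459) = 459 + 306 + 153 + 54 + 68 + 36 + 18 + 8 = 1102.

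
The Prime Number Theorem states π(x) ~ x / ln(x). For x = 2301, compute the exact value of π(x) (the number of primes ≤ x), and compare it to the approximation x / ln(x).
π(2301) = 342;  x/ln(x) ≈ 297.24;  relative error ≈ 13.09%.

Directly count primes up to 2301: π(2301) = 342. The PNT approximation gives 2301/ln(2301) ≈ 2301/7.74110 ≈ 297.24. Relative error (π(x) − x/ln(x)) / π(x) ≈ 13.09%; the approximation is known to undercount slightly (Li(x) is a better estimate).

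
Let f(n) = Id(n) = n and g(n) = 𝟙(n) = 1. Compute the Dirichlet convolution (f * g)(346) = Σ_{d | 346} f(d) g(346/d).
(Id * 𝟙)(346) = 522

Divisors of 346: [1, 2, 173, 346]. For each d | 346:
  d = 1: Id(1) · 𝟙(346/1) = 1 · 1 = 1
  d = 2: Id(2) · 𝟙(346/2) = 2 · 1 = 2
  d = 173: Id(173) · 𝟙(346/173) = 173 · 1 = 173
  d = 346: Id(346) · 𝟙(346/346) = 346 · 1 = 346
Summing: (Id * 𝟙)(346) = 1 + 2 + 173 + 346 = 522.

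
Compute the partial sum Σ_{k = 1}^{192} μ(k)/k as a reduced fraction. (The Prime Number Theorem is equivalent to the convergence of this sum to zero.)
Σ μ(k)/k = -420739552915294928774241207455396214980695624016399287527924921993022991/27128766892785789697356865495675641342069048639462920399809650408428403405

Values of μ(k) for 1 ≤ k ≤ 192: μ(1) = 1, μ(2) = -1, μ(3) = -1, μ(5) = -1, μ(6) = 1, μ(7) = -1, μ(10) = 1, μ(11) = -1, μ(13) = -1, μ(14) = 1, μ(15) = 1, μ(17) = -1, μ(19) = -1, μ(21) = 1, μ(22) = 1, μ(23) = -1, μ(26) = 1, μ(29) = -1, μ(30) = -1, μ(31) = -1, μ(33) = 1, μ(34) = 1, μ(35) = 1, μ(37) = -1, μ(38) = 1, μ(39) = 1, μ(41) = -1, μ(42) = -1, μ(43) = -1, μ(46) = 1, μ(47) = -1, μ(51) = 1, μ(53) = -1, μ(55) = 1, μ(57) = 1, μ(58) = 1, μ(59) = -1, μ(61) = -1, μ(62) = 1, μ(65) = 1, μ(66) = -1, μ(67) = -1, μ(69) = 1, μ(70) = -1, μ(71) = -1, μ(73) = -1, μ(74) = 1, μ(77) = 1, μ(78) = -1, μ(79) = -1, μ(82) = 1, μ(83) = -1, μ(85) = 1, μ(86) = 1, μ(87) = 1, μ(89) = -1, μ(91) = 1, μ(93) = 1, μ(94) = 1, μ(95) = 1, μ(97) = -1, μ(101) = -1, μ(102) = -1, μ(103) = -1, μ(105) = -1, μ(106) = 1, μ(107) = -1, μ(109) = -1, μ(110) = -1, μ(111) = 1, μ(113) = -1, μ(114) = -1, μ(115) = 1, μ(118) = 1, μ(119) = 1, μ(122) = 1, μ(123) = 1, μ(127) = -1, μ(129) = 1, μ(130) = -1, μ(131) = -1, μ(133) = 1, μ(134) = 1, μ(137) = -1, μ(138) = -1, μ(139) = -1, μ(141) = 1, μ(142) = 1, μ(143) = 1, μ(145) = 1, μ(146) = 1, μ(149) = -1, μ(151) = -1, μ(154) = -1, μ(155) = 1, μ(157) = -1, μ(158) = 1, μ(159) = 1, μ(161) = 1, μ(163) = -1, μ(165) = -1, μ(166) = 1, μ(167) = -1, μ(170) = -1, μ(173) = -1, μ(174) = -1, μ(177) = 1, μ(178) = 1, μ(179) = -1, μ(181) = -1, μ(182) = -1, μ(183) = 1, μ(185) = 1, μ(186) = -1, μ(187) = 1, μ(190) = -1, μ(191) = -1, with μ = 0 on non-squarefree integers. Summing μ(k)/k for k where μ(k) ≠ 0 gives -420739552915294928774241207455396214980695624016399287527924921993022991/27128766892785789697356865495675641342069048639462920399809650408428403405 ≈ -0.0155. (PNT ⟺ this sum → 0 as n → ∞.)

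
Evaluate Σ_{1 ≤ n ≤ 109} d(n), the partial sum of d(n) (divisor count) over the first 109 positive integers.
Σ_{n ≤ 109} d(n) = 530

Compute d(n) for each 1 ≤ n ≤ 109: d(1) = 1, d(2) = 2, d(3) = 2, d(4) = 3, d(5) = 2, d(6) = 4, d(7) = 2, d(8) = 4, d(9) = 3, d(10) = 4, d(11) = 2, d(12) = 6, d(13) = 2, d(14) = 4, d(15) = 4, d(16) = 5, d(17) = 2, d(18) = 6, d(19) = 2, d(20) = 6, d(21) = 4, d(22) = 4, d(23) = 2, d(24) = 8, d(25) = 3, d(26) = 4, d(27) = 4, d(28) = 6, d(29) = 2, d(30) = 8, d(31) = 2, d(32) = 6, d(33) = 4, d(34) = 4, d(35) = 4, d(36) = 9, d(37) = 2, d(38) = 4, d(39) = 4, d(40) = 8, d(41) = 2, d(42) = 8, d(43) = 2, d(44) = 6, d(45) = 6, d(46) = 4, d(47) = 2, d(48) = 10, d(49) = 3, d(50) = 6, d(51) = 4, d(52) = 6, d(53) = 2, d(54) = 8, d(55) = 4, d(56) = 8, d(57) = 4, d(58) = 4, d(59) = 2, d(60) = 12, d(61) = 2, d(62) = 4, d(63) = 6, d(64) = 7, d(65) = 4, d(66) = 8, d(67) = 2, d(68) = 6, d(69) = 4, d(70) = 8, d(71) = 2, d(72) = 12, d(73) = 2, d(74) = 4, d(75) = 6, d(76) = 6, d(77) = 4, d(78) = 8, d(79) = 2, d(80) = 10, d(81) = 5, d(82) = 4, d(83) = 2, d(84) = 12, d(85) = 4, d(86) = 4, d(87) = 4, d(88) = 8, d(89) = 2, d(90) = 12, d(91) = 4, d(92) = 6, d(93) = 4, d(94) = 4, d(95) = 4, d(96) = 12, d(97) = 2, d(98) = 6, d(99) = 6, d(100) = 9, d(101) = 2, d(102) = 8, d(103) = 2, d(104) = 8, d(105) = 8, d(106) = 4, d(107) = 2, d(108) = 12, d(109) = 2. Summing all 109 values: 530. (Dirichlet's divisor formula: Σ_{n ≤ x} d(n) = x ln(x) + (2γ − 1) x + O(√x). For x = 109, the asymptotic estimate is ≈ 528.19.)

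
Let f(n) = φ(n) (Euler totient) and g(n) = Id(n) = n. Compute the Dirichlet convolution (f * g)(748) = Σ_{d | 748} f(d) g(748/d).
(φ * Id)(748) = 5544

Divisors of 748: [1, 2, 4, 11, 17, 22, 34, 44, 68, 187, 374, 748]. For each d | 748:
  d = 1: φ(1) · Id(748/1) = 1 · 748 = 748
  d = 2: φ(2) · Id(748/2) = 1 · 374 = 374
  d = 4: φ(4) · Id(748/4) = 2 · 187 = 374
  d = 11: φ(11) · Id(748/11) = 10 · 68 = 680
  d = 17: φ(17) · Id(748/17) = 16 · 44 = 704
  d = 22: φ(22) · Id(748/22) = 10 · 34 = 340
  d = 34: φ(34) · Id(748/34) = 16 · 22 = 352
  d = 44: φ(44) · Id(748/44) = 20 · 17 = 340
  d = 68: φ(68) · Id(748/68) = 32 · 11 = 352
  d = 187: φ(187) · Id(748/187) = 160 · 4 = 640
  d = 374: φ(374) · Id(748/374) = 160 · 2 = 320
  d = 748: φ(748) · Id(748/748) = 320 · 1 = 320
Summing: (φ * Id)(748) = 748 + 374 + 374 + 680 + 704 + 340 + 352 + 340 + 352 + 640 + 320 + 320 = 5544.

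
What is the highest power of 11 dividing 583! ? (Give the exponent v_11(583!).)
v_11(583!) = 57

Legendre's formula: v_p(n!) = Σ_{k ≥ 1} ⌊n / p^k⌋. For p = 11, n = 583, the terms are:
  ⌊583/11^1⌋ = ⌊583/11⌋ = 53
  ⌊583/11^2⌋ = ⌊583/121⌋ = 4
(the next term ⌊583/11^3⌋ = 0, terminating the sum). Summing: v_11(583!) = 53 + 4 = 57.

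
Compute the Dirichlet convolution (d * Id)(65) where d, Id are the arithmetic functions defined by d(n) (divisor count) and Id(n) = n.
(d * Id)(65) = 105

Divisors of 65: [1, 5, 13, 65]. For each d | 65:
  d = 1: d(1) · Id(65/1) = 1 · 65 = 65
  d = 5: d(5) · Id(65/5) = 2 · 13 = 26
  d = 13: d(13) · Id(65/13) = 2 · 5 = 10
  d = 65: d(65) · Id(65/65) = 4 · 1 = 4
Summing: (d * Id)(65) = 65 + 26 + 10 + 4 = 105.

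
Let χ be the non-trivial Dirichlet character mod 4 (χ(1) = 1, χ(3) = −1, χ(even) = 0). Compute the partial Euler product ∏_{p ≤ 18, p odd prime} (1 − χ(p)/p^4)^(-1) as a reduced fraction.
∏ = 1355132279576075/1370266988576768

The odd primes p ≤ 18 are [3, 5, 7, 11, 13, 17]. For each, χ(p) = 1 if p ≡ 1 mod 4, χ(p) = −1 if p ≡ 3 mod 4. Taking (1 − χ(p)/p^4)^(-1) = p^4/(p^4 − χ(p)): (1 − (-1)/3^4)^(-1) · (1 − (1)/5^4)^(-1) · (1 − (-1)/7^4)^(-1) · (1 − (-1)/11^4)^(-1) · (1 − (1)/13^4)^(-1) · (1 − (1)/17^4)^(-1) = 1355132279576075/1370266988576768.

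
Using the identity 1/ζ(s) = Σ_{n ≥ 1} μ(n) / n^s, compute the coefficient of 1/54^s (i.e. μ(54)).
μ(54) = 0

Factor n = 54 = 2 · 3^3. μ(n) = 0 if any exponent ≥ 2 (not squarefree); otherwise μ(n) = (−1)^{ω(n)} where ω(n) is the number of distinct prime factors. Applying: μ(54) = 0.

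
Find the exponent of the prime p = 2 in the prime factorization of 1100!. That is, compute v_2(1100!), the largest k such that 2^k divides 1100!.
v_2(1100!) = 1096

Legendre's formula: v_p(n!) = Σ_{k ≥ 1} ⌊n / p^k⌋. For p = 2, n = 1100, the terms are:
  ⌊1100/2^1⌋ = ⌊1100/2⌋ = 550
  ⌊1100/2^2⌋ = ⌊1100/4⌋ = 275
  ⌊1100/2^3⌋ = ⌊1100/8⌋ = 137
  ⌊1100/2^4⌋ = ⌊1100/16⌋ = 68
  ⌊1100/2^5⌋ = ⌊1100/32⌋ = 34
  ⌊1100/2^6⌋ = ⌊1100/64⌋ = 17
  ⌊1100/2^7⌋ = ⌊1100/128⌋ = 8
  ⌊1100/2^8⌋ = ⌊1100/256⌋ = 4
  ⌊1100/2^9⌋ = ⌊1100/512⌋ = 2
  ⌊1100/2^10⌋ = ⌊1100/1024⌋ = 1
(the next term ⌊1100/2^11⌋ = 0, terminating the sum). Summing: v_2(1100!) = 550 + 275 + 137 + 68 + 34 + 17 + 8 + 4 + 2 + 1 = 1096.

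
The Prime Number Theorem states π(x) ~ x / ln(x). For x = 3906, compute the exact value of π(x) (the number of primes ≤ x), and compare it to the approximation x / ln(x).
π(3906) = 539;  x/ln(x) ≈ 472.29;  relative error ≈ 12.38%.

Directly count primes up to 3906: π(3906) = 539. The PNT approximation gives 3906/ln(3906) ≈ 3906/8.27027 ≈ 472.29. Relative error (π(x) − x/ln(x)) / π(x) ≈ 12.38%; the approximation is known to undercount slightly (Li(x) is a better estimate).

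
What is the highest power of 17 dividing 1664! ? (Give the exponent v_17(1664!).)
v_17(1664!) = 102

Legendre's formula: v_p(n!) = Σ_{k ≥ 1} ⌊n / p^k⌋. For p = 17, n = 1664, the terms are:
  ⌊1664/17^1⌋ = ⌊1664/17⌋ = 97
  ⌊1664/17^2⌋ = ⌊1664/289⌋ = 5
(the next term ⌊1664/17^3⌋ = 0, terminating the sum). Summing: v_17(1664!) = 97 + 5 = 102.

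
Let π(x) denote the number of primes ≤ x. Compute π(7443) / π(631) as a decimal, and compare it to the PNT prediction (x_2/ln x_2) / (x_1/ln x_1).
π(7443)/π(631) = 942/115 ≈ 8.1913;  PNT prediction ≈ 8.5305.

π(631) = 115 and π(7443) = 942, so π(7443)/π(631) ≈ 8.1913. The PNT-predicted ratio is (7443/ln(7443)) / (631/ln(631)) ≈ 8.5305. The two agree to within a few percent, as expected.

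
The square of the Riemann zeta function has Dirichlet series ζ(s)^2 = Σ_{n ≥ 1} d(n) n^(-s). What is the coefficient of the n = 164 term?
d(164) = 6

ζ(s)^2 = (Σ 1/m^s)(Σ 1/k^s). The coefficient of 1/n^s in the product is the number of ordered pairs (m, k) with mk = n, which equals d(n). For n = 164, divisors are [1, 2, 4, 41, 82, 164], so d(164) = 6.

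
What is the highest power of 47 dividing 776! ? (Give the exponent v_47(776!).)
v_47(776!) = 16

Legendre's formula: v_p(n!) = Σ_{k ≥ 1} ⌊n / p^k⌋. For p = 47, n = 776, the terms are:
  ⌊776/47^1⌋ = ⌊776/47⌋ = 16
(the next term ⌊776/47^2⌋ = 0, terminating the sum). Summing: v_47(776!) = 16 = 16.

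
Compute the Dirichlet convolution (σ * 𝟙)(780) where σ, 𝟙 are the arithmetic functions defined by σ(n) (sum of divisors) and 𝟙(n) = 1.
(σ * 𝟙)(780) = 5775

Divisors of 780: [1, 2, 3, 4, 5, 6, 10, 12, 13, 15, 20, 26, 30, 39, 52, 60, 65, 78, 130, 156, 195, 260, 390, 780]. For each d | 780:
  d = 1: σ(1) · 𝟙(780/1) = 1 · 1 = 1
  d = 2: σ(2) · 𝟙(780/2) = 3 · 1 = 3
  d = 3: σ(3) · 𝟙(780/3) = 4 · 1 = 4
  d = 4: σ(4) · 𝟙(780/4) = 7 · 1 = 7
  d = 5: σ(5) · 𝟙(780/5) = 6 · 1 = 6
  d = 6: σ(6) · 𝟙(780/6) = 12 · 1 = 12
  d = 10: σ(10) · 𝟙(780/10) = 18 · 1 = 18
  d = 12: σ(12) · 𝟙(780/12) = 28 · 1 = 28
  d = 13: σ(13) · 𝟙(780/13) = 14 · 1 = 14
  d = 15: σ(15) · 𝟙(780/15) = 24 · 1 = 24
  d = 20: σ(20) · 𝟙(780/20) = 42 · 1 = 42
  d = 26: σ(26) · 𝟙(780/26) = 42 · 1 = 42
  d = 30: σ(30) · 𝟙(780/30) = 72 · 1 = 72
  d = 39: σ(39) · 𝟙(780/39) = 56 · 1 = 56
  d = 52: σ(52) · 𝟙(780/52) = 98 · 1 = 98
  d = 60: σ(60) · 𝟙(780/60) = 168 · 1 = 168
  d = 65: σ(65) · 𝟙(780/65) = 84 · 1 = 84
  d = 78: σ(78) · 𝟙(780/78) = 168 · 1 = 168
  d = 130: σ(130) · 𝟙(780/130) = 252 · 1 = 252
  d = 156: σ(156) · 𝟙(780/156) = 392 · 1 = 392
  d = 195: σ(195) · 𝟙(780/195) = 336 · 1 = 336
  d = 260: σ(260) · 𝟙(780/260) = 588 · 1 = 588
  d = 390: σ(390) · 𝟙(780/390) = 1008 · 1 = 1008
  d = 780: σ(780) · 𝟙(780/780) = 2352 · 1 = 2352
Summing: (σ * 𝟙)(780) = 1 + 3 + 4 + 7 + 6 + 12 + 18 + 28 + 14 + 24 + 42 + 42 + 72 + 56 + 98 + 168 + 84 + 168 + 252 + 392 + 336 + 588 + 1008 + 2352 = 5775.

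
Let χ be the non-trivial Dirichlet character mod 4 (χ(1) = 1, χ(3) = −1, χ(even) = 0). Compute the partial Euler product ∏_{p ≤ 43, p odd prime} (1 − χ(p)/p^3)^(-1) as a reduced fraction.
∏ = 53382899586415799670070183783895/55093305095879233542015487574016

The odd primes p ≤ 43 are [3, 5, 7, 11, 13, 17, 19, 23, 29, 31, 37, 41, 43]. For each, χ(p) = 1 if p ≡ 1 mod 4, χ(p) = −1 if p ≡ 3 mod 4. Taking (1 − χ(p)/p^3)^(-1) = p^3/(p^3 − χ(p)): (1 − (-1)/3^3)^(-1) · (1 − (1)/5^3)^(-1) · (1 − (-1)/7^3)^(-1) · (1 − (-1)/11^3)^(-1) · (1 − (1)/13^3)^(-1) · (1 − (1)/17^3)^(-1) · (1 − (-1)/19^3)^(-1) · (1 − (-1)/23^3)^(-1) · (1 − (1)/29^3)^(-1) · (1 − (-1)/31^3)^(-1) · (1 − (1)/37^3)^(-1) · (1 − (1)/41^3)^(-1) · (1 − (-1)/43^3)^(-1) = 53382899586415799670070183783895/55093305095879233542015487574016.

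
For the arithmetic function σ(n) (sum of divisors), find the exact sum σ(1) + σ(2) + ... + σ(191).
Σ_{n ≤ 191} σ(n) = 29982

Compute σ(n) for each 1 ≤ n ≤ 191: σ(1) = 1, σ(2) = 3, σ(3) = 4, σ(4) = 7, σ(5) = 6, σ(6) = 12, σ(7) = 8, σ(8) = 15, σ(9) = 13, σ(10) = 18, σ(11) = 12, σ(12) = 28, σ(13) = 14, σ(14) = 24, σ(15) = 24, σ(16) = 31, σ(17) = 18, σ(18) = 39, σ(19) = 20, σ(20) = 42, σ(21) = 32, σ(22) = 36, σ(23) = 24, σ(24) = 60, σ(25) = 31, σ(26) = 42, σ(27) = 40, σ(28) = 56, σ(29) = 30, σ(30) = 72, σ(31) = 32, σ(32) = 63, σ(33) = 48, σ(34) = 54, σ(35) = 48, σ(36) = 91, σ(37) = 38, σ(38) = 60, σ(39) = 56, σ(40) = 90, σ(41) = 42, σ(42) = 96, σ(43) = 44, σ(44) = 84, σ(45) = 78, σ(46) = 72, σ(47) = 48, σ(48) = 124, σ(49) = 57, σ(50) = 93, σ(51) = 72, σ(52) = 98, σ(53) = 54, σ(54) = 120, σ(55) = 72, σ(56) = 120, σ(57) = 80, σ(58) = 90, σ(59) = 60, σ(60) = 168, σ(61) = 62, σ(62) = 96, σ(63) = 104, σ(64) = 127, σ(65) = 84, σ(66) = 144, σ(67) = 68, σ(68) = 126, σ(69) = 96, σ(70) = 144, σ(71) = 72, σ(72) = 195, σ(73) = 74, σ(74) = 114, σ(75) = 124, σ(76) = 140, σ(77) = 96, σ(78) = 168, σ(79) = 80, σ(80) = 186, σ(81) = 121, σ(82) = 126, σ(83) = 84, σ(84) = 224, σ(85) = 108, σ(86) = 132, σ(87) = 120, σ(88) = 180, σ(89) = 90, σ(90) = 234, σ(91) = 112, σ(92) = 168, σ(93) = 128, σ(94) = 144, σ(95) = 120, σ(96) = 252, σ(97) = 98, σ(98) = 171, σ(99) = 156, σ(100) = 217, σ(101) = 102, σ(102) = 216, σ(103) = 104, σ(104) = 210, σ(105) = 192, σ(106) = 162, σ(107) = 108, σ(108) = 280, σ(109) = 110, σ(110) = 216, σ(111) = 152, σ(112) = 248, σ(113) = 114, σ(114) = 240, σ(115) = 144, σ(116) = 210, σ(117) = 182, σ(118) = 180, σ(119) = 144, σ(120) = 360, σ(121) = 133, σ(122) = 186, σ(123) = 168, σ(124) = 224, σ(125) = 156, σ(126) = 312, σ(127) = 128, σ(128) = 255, σ(129) = 176, σ(130) = 252, σ(131) = 132, σ(132) = 336, σ(133) = 160, σ(134) = 204, σ(135) = 240, σ(136) = 270, σ(137) = 138, σ(138) = 288, σ(139) = 140, σ(140) = 336, σ(141) = 192, σ(142) = 216, σ(143) = 168, σ(144) = 403, σ(145) = 180, σ(146) = 222, σ(147) = 228, σ(148) = 266, σ(149) = 150, σ(150) = 372, σ(151) = 152, σ(152) = 300, σ(153) = 234, σ(154) = 288, σ(155) = 192, σ(156) = 392, σ(157) = 158, σ(158) = 240, σ(159) = 216, σ(160) = 378, σ(161) = 192, σ(162) = 363, σ(163) = 164, σ(164) = 294, σ(165) = 288, σ(166) = 252, σ(167) = 168, σ(168) = 480, σ(169) = 183, σ(170) = 324, σ(171) = 260, σ(172) = 308, σ(173) = 174, σ(174) = 360, σ(175) = 248, σ(176) = 372, σ(177) = 240, σ(178) = 270, σ(179) = 180, σ(180) = 546, σ(181) = 182, σ(182) = 336, σ(183) = 248, σ(184) = 360, σ(185) = 228, σ(186) = 384, σ(187) = 216, σ(188) = 336, σ(189) = 320, σ(190) = 360, σ(191) = 192. Summing all 191 values: 29982. (Average order: Σ_{n ≤ x} σ(n) ~ (π²/12) x². For x = 191, (π²/12)·191² ≈ 30004.42.)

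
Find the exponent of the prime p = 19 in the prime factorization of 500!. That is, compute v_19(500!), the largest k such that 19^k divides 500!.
v_19(500!) = 27

Legendre's formula: v_p(n!) = Σ_{k ≥ 1} ⌊n / p^k⌋. For p = 19, n = 500, the terms are:
  ⌊500/19^1⌋ = ⌊500/19⌋ = 26
  ⌊500/19^2⌋ = ⌊500/361⌋ = 1
(the next term ⌊500/19^3⌋ = 0, terminating the sum). Summing: v_19(500!) = 26 + 1 = 27.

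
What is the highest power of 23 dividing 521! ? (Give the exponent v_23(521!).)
v_23(521!) = 22

Legendre's formula: v_p(n!) = Σ_{k ≥ 1} ⌊n / p^k⌋. For p = 23, n = 521, the terms are:
  ⌊521/23^1⌋ = ⌊521/23⌋ = 22
(the next term ⌊521/23^2⌋ = 0, terminating the sum). Summing: v_23(521!) = 22 = 22.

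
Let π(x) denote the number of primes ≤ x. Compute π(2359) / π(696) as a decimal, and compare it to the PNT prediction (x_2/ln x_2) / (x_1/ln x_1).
π(2359)/π(696) = 350/125 ≈ 2.8000;  PNT prediction ≈ 2.8566.

π(696) = 125 and π(2359) = 350, so π(2359)/π(696) ≈ 2.8000. The PNT-predicted ratio is (2359/ln(2359)) / (696/ln(696)) ≈ 2.8566. The two agree to within a few percent, as expected.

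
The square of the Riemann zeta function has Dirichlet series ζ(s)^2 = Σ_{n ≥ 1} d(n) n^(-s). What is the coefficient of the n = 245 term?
d(245) = 6

ζ(s)^2 = (Σ 1/m^s)(Σ 1/k^s). The coefficient of 1/n^s in the product is the number of ordered pairs (m, k) with mk = n, which equals d(n). For n = 245, divisors are [1, 5, 7, 35, 49, 245], so d(245) = 6.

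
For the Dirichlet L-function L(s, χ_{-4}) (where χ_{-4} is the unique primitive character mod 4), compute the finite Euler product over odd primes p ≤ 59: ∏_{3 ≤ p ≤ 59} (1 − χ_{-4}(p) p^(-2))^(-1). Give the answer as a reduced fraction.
∏ = 21166213940439075800336462671/23105733135420641771520000000

The odd primes p ≤ 59 are [3, 5, 7, 11, 13, 17, 19, 23, 29, 31, 37, 41, 43, 47, 53, 59]. For each, χ(p) = 1 if p ≡ 1 mod 4, χ(p) = −1 if p ≡ 3 mod 4. Taking (1 − χ(p)/p^2)^(-1) = p^2/(p^2 − χ(p)): (1 − (-1)/3^2)^(-1) · (1 − (1)/5^2)^(-1) · (1 − (-1)/7^2)^(-1) · (1 − (-1)/11^2)^(-1) · (1 − (1)/13^2)^(-1) · (1 − (1)/17^2)^(-1) · (1 − (-1)/19^2)^(-1) · (1 − (-1)/23^2)^(-1) · (1 − (1)/29^2)^(-1) · (1 − (-1)/31^2)^(-1) · (1 − (1)/37^2)^(-1) · (1 − (1)/41^2)^(-1) · (1 − (-1)/43^2)^(-1) · (1 − (-1)/47^2)^(-1) · (1 − (1)/53^2)^(-1) · (1 − (-1)/59^2)^(-1) = 21166213940439075800336462671/23105733135420641771520000000.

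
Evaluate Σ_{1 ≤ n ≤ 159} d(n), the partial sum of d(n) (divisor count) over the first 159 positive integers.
Σ_{n ≤ 159} d(n) = 830

Compute d(n) for each 1 ≤ n ≤ 159: d(1) = 1, d(2) = 2, d(3) = 2, d(4) = 3, d(5) = 2, d(6) = 4, d(7) = 2, d(8) = 4, d(9) = 3, d(10) = 4, d(11) = 2, d(12) = 6, d(13) = 2, d(14) = 4, d(15) = 4, d(16) = 5, d(17) = 2, d(18) = 6, d(19) = 2, d(20) = 6, d(21) = 4, d(22) = 4, d(23) = 2, d(24) = 8, d(25) = 3, d(26) = 4, d(27) = 4, d(28) = 6, d(29) = 2, d(30) = 8, d(31) = 2, d(32) = 6, d(33) = 4, d(34) = 4, d(35) = 4, d(36) = 9, d(37) = 2, d(38) = 4, d(39) = 4, d(40) = 8, d(41) = 2, d(42) = 8, d(43) = 2, d(44) = 6, d(45) = 6, d(46) = 4, d(47) = 2, d(48) = 10, d(49) = 3, d(50) = 6, d(51) = 4, d(52) = 6, d(53) = 2, d(54) = 8, d(55) = 4, d(56) = 8, d(57) = 4, d(58) = 4, d(59) = 2, d(60) = 12, d(61) = 2, d(62) = 4, d(63) = 6, d(64) = 7, d(65) = 4, d(66) = 8, d(67) = 2, d(68) = 6, d(69) = 4, d(70) = 8, d(71) = 2, d(72) = 12, d(73) = 2, d(74) = 4, d(75) = 6, d(76) = 6, d(77) = 4, d(78) = 8, d(79) = 2, d(80) = 10, d(81) = 5, d(82) = 4, d(83) = 2, d(84) = 12, d(85) = 4, d(86) = 4, d(87) = 4, d(88) = 8, d(89) = 2, d(90) = 12, d(91) = 4, d(92) = 6, d(93) = 4, d(94) = 4, d(95) = 4, d(96) = 12, d(97) = 2, d(98) = 6, d(99) = 6, d(100) = 9, d(101) = 2, d(102) = 8, d(103) = 2, d(104) = 8, d(105) = 8, d(106) = 4, d(107) = 2, d(108) = 12, d(109) = 2, d(110) = 8, d(111) = 4, d(112) = 10, d(113) = 2, d(114) = 8, d(115) = 4, d(116) = 6, d(117) = 6, d(118) = 4, d(119) = 4, d(120) = 16, d(121) = 3, d(122) = 4, d(123) = 4, d(124) = 6, d(125) = 4, d(126) = 12, d(127) = 2, d(128) = 8, d(129) = 4, d(130) = 8, d(131) = 2, d(132) = 12, d(133) = 4, d(134) = 4, d(135) = 8, d(136) = 8, d(137) = 2, d(138) = 8, d(139) = 2, d(140) = 12, d(141) = 4, d(142) = 4, d(143) = 4, d(144) = 15, d(145) = 4, d(146) = 4, d(147) = 6, d(148) = 6, d(149) = 2, d(150) = 12, d(151) = 2, d(152) = 8, d(153) = 6, d(154) = 8, d(155) = 4, d(156) = 12, d(157) = 2, d(158) = 4, d(159) = 4. Summing all 159 values: 830. (Dirichlet's divisor formula: Σ_{n ≤ x} d(n) = x ln(x) + (2γ − 1) x + O(√x). For x = 159, the asymptotic estimate is ≈ 830.51.)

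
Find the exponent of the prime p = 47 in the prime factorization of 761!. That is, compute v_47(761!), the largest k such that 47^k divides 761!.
v_47(761!) = 16

Legendre's formula: v_p(n!) = Σ_{k ≥ 1} ⌊n / p^k⌋. For p = 47, n = 761, the terms are:
  ⌊761/47^1⌋ = ⌊761/47⌋ = 16
(the next term ⌊761/47^2⌋ = 0, terminating the sum). Summing: v_47(761!) = 16 = 16.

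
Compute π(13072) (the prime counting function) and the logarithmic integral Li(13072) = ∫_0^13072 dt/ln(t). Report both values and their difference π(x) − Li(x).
π(13072) = 1556;  Li(13072) ≈ 1574.71;  π(x) − Li(x) ≈ -18.71.

Direct count of primes ≤ 13072 gives π(13072) = 1556. Numerical evaluation of the logarithmic integral gives Li(13072) ≈ 1574.71. The difference π(x) − Li(x) ≈ -18.71 is typically negative for small/moderate x (Li(x) overestimates), though Littlewood's theorem shows this sign changes infinitely often.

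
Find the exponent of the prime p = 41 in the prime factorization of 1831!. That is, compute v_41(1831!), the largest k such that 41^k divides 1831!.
v_41(1831!) = 45

Legendre's formula: v_p(n!) = Σ_{k ≥ 1} ⌊n / p^k⌋. For p = 41, n = 1831, the terms are:
  ⌊1831/41^1⌋ = ⌊1831/41⌋ = 44
  ⌊1831/41^2⌋ = ⌊1831/1681⌋ = 1
(the next term ⌊1831/41^3⌋ = 0, terminating the sum). Summing: v_41(1831!) = 44 + 1 = 45.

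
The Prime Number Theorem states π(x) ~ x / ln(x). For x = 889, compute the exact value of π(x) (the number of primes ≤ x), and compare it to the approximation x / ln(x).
π(889) = 154;  x/ln(x) ≈ 130.93;  relative error ≈ 14.98%.

Directly count primes up to 889: π(889) = 154. The PNT approximation gives 889/ln(889) ≈ 889/6.79010 ≈ 130.93. Relative error (π(x) − x/ln(x)) / π(x) ≈ 14.98%; the approximation is known to undercount slightly (Li(x) is a better estimate).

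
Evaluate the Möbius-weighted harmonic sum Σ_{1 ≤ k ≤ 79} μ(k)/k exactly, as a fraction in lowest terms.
Σ μ(k)/k = -5419230422019661121772083237/214509651156044860526605636942

Values of μ(k) for 1 ≤ k ≤ 79: μ(1) = 1, μ(2) = -1, μ(3) = -1, μ(5) = -1, μ(6) = 1, μ(7) = -1, μ(10) = 1, μ(11) = -1, μ(13) = -1, μ(14) = 1, μ(15) = 1, μ(17) = -1, μ(19) = -1, μ(21) = 1, μ(22) = 1, μ(23) = -1, μ(26) = 1, μ(29) = -1, μ(30) = -1, μ(31) = -1, μ(33) = 1, μ(34) = 1, μ(35) = 1, μ(37) = -1, μ(38) = 1, μ(39) = 1, μ(41) = -1, μ(42) = -1, μ(43) = -1, μ(46) = 1, μ(47) = -1, μ(51) = 1, μ(53) = -1, μ(55) = 1, μ(57) = 1, μ(58) = 1, μ(59) = -1, μ(61) = -1, μ(62) = 1, μ(65) = 1, μ(66) = -1, μ(67) = -1, μ(69) = 1, μ(70) = -1, μ(71) = -1, μ(73) = -1, μ(74) = 1, μ(77) = 1, μ(78) = -1, μ(79) = -1, with μ = 0 on non-squarefree integers. Summing μ(k)/k for k where μ(k) ≠ 0 gives -5419230422019661121772083237/214509651156044860526605636942 ≈ -0.0253. (PNT ⟺ this sum → 0 as n → ∞.)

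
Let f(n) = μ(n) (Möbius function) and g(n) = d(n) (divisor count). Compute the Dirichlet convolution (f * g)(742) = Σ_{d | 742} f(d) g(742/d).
(μ * d)(742) = 1

Divisors of 742: [1, 2, 7, 14, 53, 106, 371, 742]. For each d | 742:
  d = 1: μ(1) · d(742/1) = 1 · 8 = 8
  d = 2: μ(2) · d(742/2) = -1 · 4 = -4
  d = 7: μ(7) · d(742/7) = -1 · 4 = -4
  d = 14: μ(14) · d(742/14) = 1 · 2 = 2
  d = 53: μ(53) · d(742/53) = -1 · 4 = -4
  d = 106: μ(106) · d(742/106) = 1 · 2 = 2
  d = 371: μ(371) · d(742/371) = 1 · 2 = 2
  d = 742: μ(742) · d(742/742) = -1 · 1 = -1
Summing: (μ * d)(742) = 8 + -4 + -4 + 2 + -4 + 2 + 2 + -1 = 1.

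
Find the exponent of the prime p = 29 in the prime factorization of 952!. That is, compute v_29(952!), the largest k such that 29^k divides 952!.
v_29(952!) = 33

Legendre's formula: v_p(n!) = Σ_{k ≥ 1} ⌊n / p^k⌋. For p = 29, n = 952, the terms are:
  ⌊952/29^1⌋ = ⌊952/29⌋ = 32
  ⌊952/29^2⌋ = ⌊952/841⌋ = 1
(the next term ⌊952/29^3⌋ = 0, terminating the sum). Summing: v_29(952!) = 32 + 1 = 33.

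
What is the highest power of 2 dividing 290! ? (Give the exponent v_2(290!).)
v_2(290!) = 287

Legendre's formula: v_p(n!) = Σ_{k ≥ 1} ⌊n / p^k⌋. For p = 2, n = 290, the terms are:
  ⌊290/2^1⌋ = ⌊290/2⌋ = 145
  ⌊290/2^2⌋ = ⌊290/4⌋ = 72
  ⌊290/2^3⌋ = ⌊290/8⌋ = 36
  ⌊290/2^4⌋ = ⌊290/16⌋ = 18
  ⌊290/2^5⌋ = ⌊290/32⌋ = 9
  ⌊290/2^6⌋ = ⌊290/64⌋ = 4
  ⌊290/2^7⌋ = ⌊290/128⌋ = 2
  ⌊290/2^8⌋ = ⌊290/256⌋ = 1
(the next term ⌊290/2^9⌋ = 0, terminating the sum). Summing: v_2(290!) = 145 + 72 + 36 + 18 + 9 + 4 + 2 + 1 = 287.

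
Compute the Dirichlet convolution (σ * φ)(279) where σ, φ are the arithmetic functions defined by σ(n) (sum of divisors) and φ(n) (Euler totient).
(σ * φ)(279) = 1674

Divisors of 279: [1, 3, 9, 31, 93, 279]. For each d | 279:
  d = 1: σ(1) · φ(279/1) = 1 · 180 = 180
  d = 3: σ(3) · φ(279/3) = 4 · 60 = 240
  d = 9: σ(9) · φ(279/9) = 13 · 30 = 390
  d = 31: σ(31) · φ(279/31) = 32 · 6 = 192
  d = 93: σ(93) · φ(279/93) = 128 · 2 = 256
  d = 279: σ(279) · φ(279/279) = 416 · 1 = 416
Summing: (σ * φ)(279) = 180 + 240 + 390 + 192 + 256 + 416 = 1674.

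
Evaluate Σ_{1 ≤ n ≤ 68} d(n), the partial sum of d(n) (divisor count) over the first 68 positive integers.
Σ_{n ≤ 68} d(n) = 300

Compute d(n) for each 1 ≤ n ≤ 68: d(1) = 1, d(2) = 2, d(3) = 2, d(4) = 3, d(5) = 2, d(6) = 4, d(7) = 2, d(8) = 4, d(9) = 3, d(10) = 4, d(11) = 2, d(12) = 6, d(13) = 2, d(14) = 4, d(15) = 4, d(16) = 5, d(17) = 2, d(18) = 6, d(19) = 2, d(20) = 6, d(21) = 4, d(22) = 4, d(23) = 2, d(24) = 8, d(25) = 3, d(26) = 4, d(27) = 4, d(28) = 6, d(29) = 2, d(30) = 8, d(31) = 2, d(32) = 6, d(33) = 4, d(34) = 4, d(35) = 4, d(36) = 9, d(37) = 2, d(38) = 4, d(39) = 4, d(40) = 8, d(41) = 2, d(42) = 8, d(43) = 2, d(44) = 6, d(45) = 6, d(46) = 4, d(47) = 2, d(48) = 10, d(49) = 3, d(50) = 6, d(51) = 4, d(52) = 6, d(53) = 2, d(54) = 8, d(55) = 4, d(56) = 8, d(57) = 4, d(58) = 4, d(59) = 2, d(60) = 12, d(61) = 2, d(62) = 4, d(63) = 6, d(64) = 7, d(65) = 4, d(66) = 8, d(67) = 2, d(68) = 6. Summing all 68 values: 300. (Dirichlet's divisor formula: Σ_{n ≤ x} d(n) = x ln(x) + (2γ − 1) x + O(√x). For x = 68, the asymptotic estimate is ≈ 297.43.)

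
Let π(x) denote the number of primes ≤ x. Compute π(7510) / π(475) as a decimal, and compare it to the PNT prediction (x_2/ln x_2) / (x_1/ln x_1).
π(7510)/π(475) = 951/91 ≈ 10.4505;  PNT prediction ≈ 10.9195.

π(475) = 91 and π(7510) = 951, so π(7510)/π(475) ≈ 10.4505. The PNT-predicted ratio is (7510/ln(7510)) / (475/ln(475)) ≈ 10.9195. The two agree to within a few percent, as expected.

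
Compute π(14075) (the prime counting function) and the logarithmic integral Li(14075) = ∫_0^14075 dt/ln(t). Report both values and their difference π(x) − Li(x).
π(14075) = 1659;  Li(14075) ≈ 1680.11;  π(x) − Li(x) ≈ -21.11.

Direct count of primes ≤ 14075 gives π(14075) = 1659. Numerical evaluation of the logarithmic integral gives Li(14075) ≈ 1680.11. The difference π(x) − Li(x) ≈ -21.11 is typically negative for small/moderate x (Li(x) overestimates), though Littlewood's theorem shows this sign changes infinitely often.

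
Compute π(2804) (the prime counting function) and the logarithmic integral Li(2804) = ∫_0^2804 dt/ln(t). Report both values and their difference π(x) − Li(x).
π(2804) = 409;  Li(2804) ≈ 418.18;  π(x) − Li(x) ≈ -9.18.

Direct count of primes ≤ 2804 gives π(2804) = 409. Numerical evaluation of the logarithmic integral gives Li(2804) ≈ 418.18. The difference π(x) − Li(x) ≈ -9.18 is typically negative for small/moderate x (Li(x) overestimates), though Littlewood's theorem shows this sign changes infinitely often.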